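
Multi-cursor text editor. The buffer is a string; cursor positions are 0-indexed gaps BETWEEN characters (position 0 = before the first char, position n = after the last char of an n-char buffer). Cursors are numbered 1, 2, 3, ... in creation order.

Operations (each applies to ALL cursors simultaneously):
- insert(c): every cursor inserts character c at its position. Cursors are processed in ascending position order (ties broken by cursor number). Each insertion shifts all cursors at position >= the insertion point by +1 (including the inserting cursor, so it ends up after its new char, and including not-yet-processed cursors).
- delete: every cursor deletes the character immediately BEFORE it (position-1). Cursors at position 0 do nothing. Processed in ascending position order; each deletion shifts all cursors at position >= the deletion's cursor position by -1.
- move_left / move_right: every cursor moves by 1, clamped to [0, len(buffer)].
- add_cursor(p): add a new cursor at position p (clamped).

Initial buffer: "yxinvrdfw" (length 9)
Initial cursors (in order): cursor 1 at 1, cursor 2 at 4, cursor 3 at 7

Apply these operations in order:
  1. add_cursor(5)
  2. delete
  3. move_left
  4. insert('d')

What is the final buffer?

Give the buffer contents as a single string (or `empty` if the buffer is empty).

Answer: dxddidrfw

Derivation:
After op 1 (add_cursor(5)): buffer="yxinvrdfw" (len 9), cursors c1@1 c2@4 c4@5 c3@7, authorship .........
After op 2 (delete): buffer="xirfw" (len 5), cursors c1@0 c2@2 c4@2 c3@3, authorship .....
After op 3 (move_left): buffer="xirfw" (len 5), cursors c1@0 c2@1 c4@1 c3@2, authorship .....
After op 4 (insert('d')): buffer="dxddidrfw" (len 9), cursors c1@1 c2@4 c4@4 c3@6, authorship 1.24.3...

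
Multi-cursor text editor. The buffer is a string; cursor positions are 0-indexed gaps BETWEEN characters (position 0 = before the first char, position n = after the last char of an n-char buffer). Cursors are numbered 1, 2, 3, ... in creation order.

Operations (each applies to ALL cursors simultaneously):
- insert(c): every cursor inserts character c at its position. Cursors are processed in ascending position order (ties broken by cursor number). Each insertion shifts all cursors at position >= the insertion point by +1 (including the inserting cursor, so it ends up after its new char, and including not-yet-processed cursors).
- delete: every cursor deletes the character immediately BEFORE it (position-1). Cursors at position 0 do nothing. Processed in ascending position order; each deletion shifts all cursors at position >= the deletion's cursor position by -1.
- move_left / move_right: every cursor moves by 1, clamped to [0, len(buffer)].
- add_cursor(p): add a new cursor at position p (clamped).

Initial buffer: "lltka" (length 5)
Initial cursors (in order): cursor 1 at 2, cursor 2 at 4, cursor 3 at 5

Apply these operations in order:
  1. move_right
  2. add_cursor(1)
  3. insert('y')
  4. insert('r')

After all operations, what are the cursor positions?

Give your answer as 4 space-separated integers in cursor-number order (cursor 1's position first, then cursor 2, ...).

Answer: 7 13 13 3

Derivation:
After op 1 (move_right): buffer="lltka" (len 5), cursors c1@3 c2@5 c3@5, authorship .....
After op 2 (add_cursor(1)): buffer="lltka" (len 5), cursors c4@1 c1@3 c2@5 c3@5, authorship .....
After op 3 (insert('y')): buffer="lyltykayy" (len 9), cursors c4@2 c1@5 c2@9 c3@9, authorship .4..1..23
After op 4 (insert('r')): buffer="lyrltyrkayyrr" (len 13), cursors c4@3 c1@7 c2@13 c3@13, authorship .44..11..2323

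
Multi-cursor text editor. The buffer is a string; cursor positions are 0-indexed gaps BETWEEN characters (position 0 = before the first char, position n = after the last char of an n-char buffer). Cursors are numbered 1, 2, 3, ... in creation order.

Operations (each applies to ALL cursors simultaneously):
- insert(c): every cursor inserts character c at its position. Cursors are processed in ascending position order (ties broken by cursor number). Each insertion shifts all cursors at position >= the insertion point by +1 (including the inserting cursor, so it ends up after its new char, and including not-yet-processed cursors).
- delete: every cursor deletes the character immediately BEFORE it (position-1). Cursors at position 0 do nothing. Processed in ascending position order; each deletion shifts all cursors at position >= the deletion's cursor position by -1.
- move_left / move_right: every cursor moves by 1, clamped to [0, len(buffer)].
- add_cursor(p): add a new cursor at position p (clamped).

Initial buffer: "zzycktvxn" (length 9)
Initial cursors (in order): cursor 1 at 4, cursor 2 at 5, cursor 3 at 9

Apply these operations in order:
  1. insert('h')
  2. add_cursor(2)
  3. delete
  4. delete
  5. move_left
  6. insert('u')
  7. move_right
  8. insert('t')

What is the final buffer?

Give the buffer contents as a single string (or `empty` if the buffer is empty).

After op 1 (insert('h')): buffer="zzychkhtvxnh" (len 12), cursors c1@5 c2@7 c3@12, authorship ....1.2....3
After op 2 (add_cursor(2)): buffer="zzychkhtvxnh" (len 12), cursors c4@2 c1@5 c2@7 c3@12, authorship ....1.2....3
After op 3 (delete): buffer="zycktvxn" (len 8), cursors c4@1 c1@3 c2@4 c3@8, authorship ........
After op 4 (delete): buffer="ytvx" (len 4), cursors c4@0 c1@1 c2@1 c3@4, authorship ....
After op 5 (move_left): buffer="ytvx" (len 4), cursors c1@0 c2@0 c4@0 c3@3, authorship ....
After op 6 (insert('u')): buffer="uuuytvux" (len 8), cursors c1@3 c2@3 c4@3 c3@7, authorship 124...3.
After op 7 (move_right): buffer="uuuytvux" (len 8), cursors c1@4 c2@4 c4@4 c3@8, authorship 124...3.
After op 8 (insert('t')): buffer="uuuyttttvuxt" (len 12), cursors c1@7 c2@7 c4@7 c3@12, authorship 124.124..3.3

Answer: uuuyttttvuxt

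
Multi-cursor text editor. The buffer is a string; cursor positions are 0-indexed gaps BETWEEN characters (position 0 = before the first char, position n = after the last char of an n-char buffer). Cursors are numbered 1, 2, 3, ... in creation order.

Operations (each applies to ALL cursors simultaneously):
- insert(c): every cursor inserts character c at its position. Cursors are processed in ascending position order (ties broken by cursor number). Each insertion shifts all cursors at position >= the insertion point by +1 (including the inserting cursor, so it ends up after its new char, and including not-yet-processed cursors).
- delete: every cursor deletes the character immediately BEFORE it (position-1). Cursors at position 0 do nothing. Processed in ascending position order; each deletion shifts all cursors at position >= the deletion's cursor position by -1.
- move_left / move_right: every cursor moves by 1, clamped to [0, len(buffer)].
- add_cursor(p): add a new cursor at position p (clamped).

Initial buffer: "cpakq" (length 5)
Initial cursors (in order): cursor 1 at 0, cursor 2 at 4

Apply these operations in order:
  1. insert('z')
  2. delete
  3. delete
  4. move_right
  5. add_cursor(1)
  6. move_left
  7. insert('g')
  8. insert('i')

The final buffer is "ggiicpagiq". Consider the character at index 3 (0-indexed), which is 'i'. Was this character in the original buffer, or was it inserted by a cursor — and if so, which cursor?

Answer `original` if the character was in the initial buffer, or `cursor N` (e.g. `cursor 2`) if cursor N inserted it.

Answer: cursor 3

Derivation:
After op 1 (insert('z')): buffer="zcpakzq" (len 7), cursors c1@1 c2@6, authorship 1....2.
After op 2 (delete): buffer="cpakq" (len 5), cursors c1@0 c2@4, authorship .....
After op 3 (delete): buffer="cpaq" (len 4), cursors c1@0 c2@3, authorship ....
After op 4 (move_right): buffer="cpaq" (len 4), cursors c1@1 c2@4, authorship ....
After op 5 (add_cursor(1)): buffer="cpaq" (len 4), cursors c1@1 c3@1 c2@4, authorship ....
After op 6 (move_left): buffer="cpaq" (len 4), cursors c1@0 c3@0 c2@3, authorship ....
After op 7 (insert('g')): buffer="ggcpagq" (len 7), cursors c1@2 c3@2 c2@6, authorship 13...2.
After op 8 (insert('i')): buffer="ggiicpagiq" (len 10), cursors c1@4 c3@4 c2@9, authorship 1313...22.
Authorship (.=original, N=cursor N): 1 3 1 3 . . . 2 2 .
Index 3: author = 3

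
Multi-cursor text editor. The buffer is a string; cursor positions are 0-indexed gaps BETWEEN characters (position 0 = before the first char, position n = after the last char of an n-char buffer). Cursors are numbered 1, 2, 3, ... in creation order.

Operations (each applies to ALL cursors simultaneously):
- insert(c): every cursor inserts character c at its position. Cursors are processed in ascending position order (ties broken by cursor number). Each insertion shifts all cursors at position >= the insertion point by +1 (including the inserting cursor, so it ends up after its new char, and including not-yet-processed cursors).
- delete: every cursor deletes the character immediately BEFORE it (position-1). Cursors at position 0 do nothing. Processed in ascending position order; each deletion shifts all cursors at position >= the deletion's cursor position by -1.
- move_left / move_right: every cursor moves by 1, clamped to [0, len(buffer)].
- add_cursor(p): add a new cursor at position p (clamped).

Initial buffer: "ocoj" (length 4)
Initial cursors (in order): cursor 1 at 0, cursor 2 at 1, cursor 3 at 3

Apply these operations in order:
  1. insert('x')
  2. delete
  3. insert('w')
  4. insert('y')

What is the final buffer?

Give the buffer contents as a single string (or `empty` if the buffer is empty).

Answer: wyowycowyj

Derivation:
After op 1 (insert('x')): buffer="xoxcoxj" (len 7), cursors c1@1 c2@3 c3@6, authorship 1.2..3.
After op 2 (delete): buffer="ocoj" (len 4), cursors c1@0 c2@1 c3@3, authorship ....
After op 3 (insert('w')): buffer="wowcowj" (len 7), cursors c1@1 c2@3 c3@6, authorship 1.2..3.
After op 4 (insert('y')): buffer="wyowycowyj" (len 10), cursors c1@2 c2@5 c3@9, authorship 11.22..33.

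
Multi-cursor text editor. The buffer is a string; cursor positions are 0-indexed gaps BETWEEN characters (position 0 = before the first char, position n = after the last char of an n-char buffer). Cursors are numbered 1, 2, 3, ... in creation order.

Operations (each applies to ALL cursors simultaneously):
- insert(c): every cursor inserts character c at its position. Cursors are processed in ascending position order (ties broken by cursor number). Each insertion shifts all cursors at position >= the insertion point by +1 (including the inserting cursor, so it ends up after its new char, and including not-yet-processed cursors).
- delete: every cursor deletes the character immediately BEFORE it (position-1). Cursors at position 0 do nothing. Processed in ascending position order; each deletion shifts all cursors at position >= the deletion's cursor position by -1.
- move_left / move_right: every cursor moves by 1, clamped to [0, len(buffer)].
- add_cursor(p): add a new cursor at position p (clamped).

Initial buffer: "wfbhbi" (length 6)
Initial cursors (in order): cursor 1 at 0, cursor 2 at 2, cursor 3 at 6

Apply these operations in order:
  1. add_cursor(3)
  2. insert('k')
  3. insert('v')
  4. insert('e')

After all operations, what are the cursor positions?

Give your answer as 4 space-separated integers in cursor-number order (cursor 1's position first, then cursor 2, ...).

Answer: 3 8 18 12

Derivation:
After op 1 (add_cursor(3)): buffer="wfbhbi" (len 6), cursors c1@0 c2@2 c4@3 c3@6, authorship ......
After op 2 (insert('k')): buffer="kwfkbkhbik" (len 10), cursors c1@1 c2@4 c4@6 c3@10, authorship 1..2.4...3
After op 3 (insert('v')): buffer="kvwfkvbkvhbikv" (len 14), cursors c1@2 c2@6 c4@9 c3@14, authorship 11..22.44...33
After op 4 (insert('e')): buffer="kvewfkvebkvehbikve" (len 18), cursors c1@3 c2@8 c4@12 c3@18, authorship 111..222.444...333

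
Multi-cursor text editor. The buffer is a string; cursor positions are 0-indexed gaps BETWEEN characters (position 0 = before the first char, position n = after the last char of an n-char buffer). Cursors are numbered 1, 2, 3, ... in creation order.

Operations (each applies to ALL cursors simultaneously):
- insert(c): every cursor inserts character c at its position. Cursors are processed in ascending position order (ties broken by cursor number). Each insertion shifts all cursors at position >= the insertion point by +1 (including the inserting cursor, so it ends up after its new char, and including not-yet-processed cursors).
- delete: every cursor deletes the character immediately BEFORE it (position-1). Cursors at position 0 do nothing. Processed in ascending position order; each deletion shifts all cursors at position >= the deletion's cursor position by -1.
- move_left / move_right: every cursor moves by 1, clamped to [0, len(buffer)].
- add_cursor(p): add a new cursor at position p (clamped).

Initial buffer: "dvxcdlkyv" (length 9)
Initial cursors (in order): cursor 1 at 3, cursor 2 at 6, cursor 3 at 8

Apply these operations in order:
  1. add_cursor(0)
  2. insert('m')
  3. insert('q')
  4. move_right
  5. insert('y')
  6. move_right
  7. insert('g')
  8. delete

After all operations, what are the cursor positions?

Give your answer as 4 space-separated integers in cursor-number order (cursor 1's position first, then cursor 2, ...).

Answer: 11 17 21 5

Derivation:
After op 1 (add_cursor(0)): buffer="dvxcdlkyv" (len 9), cursors c4@0 c1@3 c2@6 c3@8, authorship .........
After op 2 (insert('m')): buffer="mdvxmcdlmkymv" (len 13), cursors c4@1 c1@5 c2@9 c3@12, authorship 4...1...2..3.
After op 3 (insert('q')): buffer="mqdvxmqcdlmqkymqv" (len 17), cursors c4@2 c1@7 c2@12 c3@16, authorship 44...11...22..33.
After op 4 (move_right): buffer="mqdvxmqcdlmqkymqv" (len 17), cursors c4@3 c1@8 c2@13 c3@17, authorship 44...11...22..33.
After op 5 (insert('y')): buffer="mqdyvxmqcydlmqkyymqvy" (len 21), cursors c4@4 c1@10 c2@16 c3@21, authorship 44.4..11.1..22.2.33.3
After op 6 (move_right): buffer="mqdyvxmqcydlmqkyymqvy" (len 21), cursors c4@5 c1@11 c2@17 c3@21, authorship 44.4..11.1..22.2.33.3
After op 7 (insert('g')): buffer="mqdyvgxmqcydglmqkyygmqvyg" (len 25), cursors c4@6 c1@13 c2@20 c3@25, authorship 44.4.4.11.1.1.22.2.233.33
After op 8 (delete): buffer="mqdyvxmqcydlmqkyymqvy" (len 21), cursors c4@5 c1@11 c2@17 c3@21, authorship 44.4..11.1..22.2.33.3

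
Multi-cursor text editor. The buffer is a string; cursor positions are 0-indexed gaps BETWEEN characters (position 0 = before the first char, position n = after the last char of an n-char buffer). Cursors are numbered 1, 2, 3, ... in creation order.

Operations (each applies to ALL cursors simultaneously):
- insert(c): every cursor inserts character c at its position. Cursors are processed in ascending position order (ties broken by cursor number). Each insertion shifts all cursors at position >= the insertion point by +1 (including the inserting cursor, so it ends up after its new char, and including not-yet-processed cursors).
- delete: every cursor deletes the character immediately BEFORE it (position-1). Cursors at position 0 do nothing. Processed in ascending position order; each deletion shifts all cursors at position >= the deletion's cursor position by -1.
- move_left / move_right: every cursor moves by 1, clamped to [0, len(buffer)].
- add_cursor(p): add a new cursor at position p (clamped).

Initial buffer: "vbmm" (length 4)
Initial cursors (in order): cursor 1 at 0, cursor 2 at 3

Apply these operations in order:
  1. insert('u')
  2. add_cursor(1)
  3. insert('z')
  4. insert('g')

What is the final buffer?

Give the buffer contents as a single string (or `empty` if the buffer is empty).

Answer: uzzggvbmuzgm

Derivation:
After op 1 (insert('u')): buffer="uvbmum" (len 6), cursors c1@1 c2@5, authorship 1...2.
After op 2 (add_cursor(1)): buffer="uvbmum" (len 6), cursors c1@1 c3@1 c2@5, authorship 1...2.
After op 3 (insert('z')): buffer="uzzvbmuzm" (len 9), cursors c1@3 c3@3 c2@8, authorship 113...22.
After op 4 (insert('g')): buffer="uzzggvbmuzgm" (len 12), cursors c1@5 c3@5 c2@11, authorship 11313...222.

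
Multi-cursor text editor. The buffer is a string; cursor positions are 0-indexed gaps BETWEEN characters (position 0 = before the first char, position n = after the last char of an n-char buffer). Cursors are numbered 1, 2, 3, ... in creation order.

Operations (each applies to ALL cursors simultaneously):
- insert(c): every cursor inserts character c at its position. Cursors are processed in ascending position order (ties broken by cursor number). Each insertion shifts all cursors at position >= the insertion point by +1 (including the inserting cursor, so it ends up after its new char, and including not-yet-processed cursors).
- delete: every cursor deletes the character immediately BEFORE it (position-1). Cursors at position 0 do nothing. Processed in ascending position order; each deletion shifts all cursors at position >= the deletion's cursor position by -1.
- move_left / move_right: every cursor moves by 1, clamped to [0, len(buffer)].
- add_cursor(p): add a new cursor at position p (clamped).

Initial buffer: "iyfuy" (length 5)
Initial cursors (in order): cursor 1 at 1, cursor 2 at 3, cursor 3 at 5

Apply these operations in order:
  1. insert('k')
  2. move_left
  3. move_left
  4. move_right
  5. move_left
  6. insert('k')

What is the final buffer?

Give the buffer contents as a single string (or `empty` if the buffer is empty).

Answer: kikykfkukyk

Derivation:
After op 1 (insert('k')): buffer="ikyfkuyk" (len 8), cursors c1@2 c2@5 c3@8, authorship .1..2..3
After op 2 (move_left): buffer="ikyfkuyk" (len 8), cursors c1@1 c2@4 c3@7, authorship .1..2..3
After op 3 (move_left): buffer="ikyfkuyk" (len 8), cursors c1@0 c2@3 c3@6, authorship .1..2..3
After op 4 (move_right): buffer="ikyfkuyk" (len 8), cursors c1@1 c2@4 c3@7, authorship .1..2..3
After op 5 (move_left): buffer="ikyfkuyk" (len 8), cursors c1@0 c2@3 c3@6, authorship .1..2..3
After op 6 (insert('k')): buffer="kikykfkukyk" (len 11), cursors c1@1 c2@5 c3@9, authorship 1.1.2.2.3.3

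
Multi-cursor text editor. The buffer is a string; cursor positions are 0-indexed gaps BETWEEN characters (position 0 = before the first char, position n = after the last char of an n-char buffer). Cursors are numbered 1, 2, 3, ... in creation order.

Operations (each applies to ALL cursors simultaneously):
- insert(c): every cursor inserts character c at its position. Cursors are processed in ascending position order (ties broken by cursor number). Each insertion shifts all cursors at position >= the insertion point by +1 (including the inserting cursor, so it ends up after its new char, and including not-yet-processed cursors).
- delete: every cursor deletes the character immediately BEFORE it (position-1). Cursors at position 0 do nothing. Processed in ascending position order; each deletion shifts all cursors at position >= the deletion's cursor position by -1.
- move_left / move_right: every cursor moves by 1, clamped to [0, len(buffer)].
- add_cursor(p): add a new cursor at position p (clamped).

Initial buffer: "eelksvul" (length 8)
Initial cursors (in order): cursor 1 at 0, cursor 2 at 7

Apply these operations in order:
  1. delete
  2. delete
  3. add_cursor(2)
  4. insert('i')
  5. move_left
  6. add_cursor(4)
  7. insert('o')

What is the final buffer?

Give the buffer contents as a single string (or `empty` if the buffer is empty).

Answer: oieeoiolksoil

Derivation:
After op 1 (delete): buffer="eelksvl" (len 7), cursors c1@0 c2@6, authorship .......
After op 2 (delete): buffer="eelksl" (len 6), cursors c1@0 c2@5, authorship ......
After op 3 (add_cursor(2)): buffer="eelksl" (len 6), cursors c1@0 c3@2 c2@5, authorship ......
After op 4 (insert('i')): buffer="ieeilksil" (len 9), cursors c1@1 c3@4 c2@8, authorship 1..3...2.
After op 5 (move_left): buffer="ieeilksil" (len 9), cursors c1@0 c3@3 c2@7, authorship 1..3...2.
After op 6 (add_cursor(4)): buffer="ieeilksil" (len 9), cursors c1@0 c3@3 c4@4 c2@7, authorship 1..3...2.
After op 7 (insert('o')): buffer="oieeoiolksoil" (len 13), cursors c1@1 c3@5 c4@7 c2@11, authorship 11..334...22.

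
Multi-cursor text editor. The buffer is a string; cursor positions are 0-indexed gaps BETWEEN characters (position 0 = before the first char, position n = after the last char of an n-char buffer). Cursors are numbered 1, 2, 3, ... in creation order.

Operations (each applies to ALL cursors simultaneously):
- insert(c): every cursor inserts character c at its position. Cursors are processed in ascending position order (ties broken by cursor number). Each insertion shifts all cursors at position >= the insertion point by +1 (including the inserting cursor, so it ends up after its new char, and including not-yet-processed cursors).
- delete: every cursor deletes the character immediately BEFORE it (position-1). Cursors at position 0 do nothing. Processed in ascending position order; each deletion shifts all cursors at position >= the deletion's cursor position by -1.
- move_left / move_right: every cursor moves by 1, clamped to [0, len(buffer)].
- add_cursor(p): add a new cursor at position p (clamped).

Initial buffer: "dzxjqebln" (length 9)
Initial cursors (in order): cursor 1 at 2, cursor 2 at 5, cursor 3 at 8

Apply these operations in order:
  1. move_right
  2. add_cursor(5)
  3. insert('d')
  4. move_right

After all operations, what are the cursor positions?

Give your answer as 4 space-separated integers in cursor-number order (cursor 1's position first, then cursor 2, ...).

Answer: 5 10 13 8

Derivation:
After op 1 (move_right): buffer="dzxjqebln" (len 9), cursors c1@3 c2@6 c3@9, authorship .........
After op 2 (add_cursor(5)): buffer="dzxjqebln" (len 9), cursors c1@3 c4@5 c2@6 c3@9, authorship .........
After op 3 (insert('d')): buffer="dzxdjqdedblnd" (len 13), cursors c1@4 c4@7 c2@9 c3@13, authorship ...1..4.2...3
After op 4 (move_right): buffer="dzxdjqdedblnd" (len 13), cursors c1@5 c4@8 c2@10 c3@13, authorship ...1..4.2...3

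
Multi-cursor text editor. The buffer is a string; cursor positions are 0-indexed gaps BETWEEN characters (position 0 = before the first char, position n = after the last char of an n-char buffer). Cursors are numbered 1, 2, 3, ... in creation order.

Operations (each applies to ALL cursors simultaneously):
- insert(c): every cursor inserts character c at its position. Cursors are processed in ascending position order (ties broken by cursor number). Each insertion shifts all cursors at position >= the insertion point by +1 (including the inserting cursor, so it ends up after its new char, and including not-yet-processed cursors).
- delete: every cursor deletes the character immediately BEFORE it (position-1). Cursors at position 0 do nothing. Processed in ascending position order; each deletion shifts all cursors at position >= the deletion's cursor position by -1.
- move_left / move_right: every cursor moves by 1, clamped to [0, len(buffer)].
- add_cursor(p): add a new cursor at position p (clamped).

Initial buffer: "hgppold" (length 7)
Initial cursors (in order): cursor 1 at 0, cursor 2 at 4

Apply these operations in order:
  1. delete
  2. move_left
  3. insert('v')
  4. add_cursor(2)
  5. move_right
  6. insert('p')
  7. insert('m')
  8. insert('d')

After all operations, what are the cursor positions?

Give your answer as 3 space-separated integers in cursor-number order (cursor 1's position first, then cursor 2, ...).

After op 1 (delete): buffer="hgpold" (len 6), cursors c1@0 c2@3, authorship ......
After op 2 (move_left): buffer="hgpold" (len 6), cursors c1@0 c2@2, authorship ......
After op 3 (insert('v')): buffer="vhgvpold" (len 8), cursors c1@1 c2@4, authorship 1..2....
After op 4 (add_cursor(2)): buffer="vhgvpold" (len 8), cursors c1@1 c3@2 c2@4, authorship 1..2....
After op 5 (move_right): buffer="vhgvpold" (len 8), cursors c1@2 c3@3 c2@5, authorship 1..2....
After op 6 (insert('p')): buffer="vhpgpvppold" (len 11), cursors c1@3 c3@5 c2@8, authorship 1.1.32.2...
After op 7 (insert('m')): buffer="vhpmgpmvppmold" (len 14), cursors c1@4 c3@7 c2@11, authorship 1.11.332.22...
After op 8 (insert('d')): buffer="vhpmdgpmdvppmdold" (len 17), cursors c1@5 c3@9 c2@14, authorship 1.111.3332.222...

Answer: 5 14 9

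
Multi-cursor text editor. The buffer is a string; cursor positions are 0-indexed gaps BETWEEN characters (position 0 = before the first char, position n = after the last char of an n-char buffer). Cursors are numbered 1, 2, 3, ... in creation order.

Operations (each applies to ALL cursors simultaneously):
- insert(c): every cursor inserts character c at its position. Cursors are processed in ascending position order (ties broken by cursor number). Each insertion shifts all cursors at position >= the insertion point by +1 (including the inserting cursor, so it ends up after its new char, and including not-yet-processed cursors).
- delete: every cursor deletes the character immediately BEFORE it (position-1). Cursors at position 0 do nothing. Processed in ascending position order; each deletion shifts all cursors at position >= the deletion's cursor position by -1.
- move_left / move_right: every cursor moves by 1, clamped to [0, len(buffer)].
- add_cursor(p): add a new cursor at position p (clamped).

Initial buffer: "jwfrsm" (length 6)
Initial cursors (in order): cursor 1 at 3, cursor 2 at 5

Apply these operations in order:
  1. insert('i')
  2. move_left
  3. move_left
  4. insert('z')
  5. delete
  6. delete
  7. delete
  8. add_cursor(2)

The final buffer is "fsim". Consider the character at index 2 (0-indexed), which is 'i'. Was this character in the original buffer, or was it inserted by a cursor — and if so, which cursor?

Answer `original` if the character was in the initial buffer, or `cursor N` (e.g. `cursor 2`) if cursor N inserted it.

Answer: cursor 2

Derivation:
After op 1 (insert('i')): buffer="jwfirsim" (len 8), cursors c1@4 c2@7, authorship ...1..2.
After op 2 (move_left): buffer="jwfirsim" (len 8), cursors c1@3 c2@6, authorship ...1..2.
After op 3 (move_left): buffer="jwfirsim" (len 8), cursors c1@2 c2@5, authorship ...1..2.
After op 4 (insert('z')): buffer="jwzfirzsim" (len 10), cursors c1@3 c2@7, authorship ..1.1.2.2.
After op 5 (delete): buffer="jwfirsim" (len 8), cursors c1@2 c2@5, authorship ...1..2.
After op 6 (delete): buffer="jfisim" (len 6), cursors c1@1 c2@3, authorship ..1.2.
After op 7 (delete): buffer="fsim" (len 4), cursors c1@0 c2@1, authorship ..2.
After op 8 (add_cursor(2)): buffer="fsim" (len 4), cursors c1@0 c2@1 c3@2, authorship ..2.
Authorship (.=original, N=cursor N): . . 2 .
Index 2: author = 2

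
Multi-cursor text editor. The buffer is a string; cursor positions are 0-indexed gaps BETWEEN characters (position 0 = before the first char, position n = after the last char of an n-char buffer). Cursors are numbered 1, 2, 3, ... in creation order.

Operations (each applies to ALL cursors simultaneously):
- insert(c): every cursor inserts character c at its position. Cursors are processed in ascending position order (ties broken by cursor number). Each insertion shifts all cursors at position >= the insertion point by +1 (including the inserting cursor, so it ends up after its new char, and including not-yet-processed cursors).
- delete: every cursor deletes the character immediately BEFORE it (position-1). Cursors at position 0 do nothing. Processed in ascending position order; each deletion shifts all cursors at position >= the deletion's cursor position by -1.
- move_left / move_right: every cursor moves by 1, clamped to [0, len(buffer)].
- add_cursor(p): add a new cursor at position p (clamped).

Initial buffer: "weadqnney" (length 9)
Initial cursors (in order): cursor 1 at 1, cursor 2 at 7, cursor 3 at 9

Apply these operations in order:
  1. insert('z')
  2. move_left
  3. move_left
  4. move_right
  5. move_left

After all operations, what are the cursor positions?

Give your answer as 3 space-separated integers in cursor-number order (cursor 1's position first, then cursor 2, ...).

After op 1 (insert('z')): buffer="wzeadqnnzeyz" (len 12), cursors c1@2 c2@9 c3@12, authorship .1......2..3
After op 2 (move_left): buffer="wzeadqnnzeyz" (len 12), cursors c1@1 c2@8 c3@11, authorship .1......2..3
After op 3 (move_left): buffer="wzeadqnnzeyz" (len 12), cursors c1@0 c2@7 c3@10, authorship .1......2..3
After op 4 (move_right): buffer="wzeadqnnzeyz" (len 12), cursors c1@1 c2@8 c3@11, authorship .1......2..3
After op 5 (move_left): buffer="wzeadqnnzeyz" (len 12), cursors c1@0 c2@7 c3@10, authorship .1......2..3

Answer: 0 7 10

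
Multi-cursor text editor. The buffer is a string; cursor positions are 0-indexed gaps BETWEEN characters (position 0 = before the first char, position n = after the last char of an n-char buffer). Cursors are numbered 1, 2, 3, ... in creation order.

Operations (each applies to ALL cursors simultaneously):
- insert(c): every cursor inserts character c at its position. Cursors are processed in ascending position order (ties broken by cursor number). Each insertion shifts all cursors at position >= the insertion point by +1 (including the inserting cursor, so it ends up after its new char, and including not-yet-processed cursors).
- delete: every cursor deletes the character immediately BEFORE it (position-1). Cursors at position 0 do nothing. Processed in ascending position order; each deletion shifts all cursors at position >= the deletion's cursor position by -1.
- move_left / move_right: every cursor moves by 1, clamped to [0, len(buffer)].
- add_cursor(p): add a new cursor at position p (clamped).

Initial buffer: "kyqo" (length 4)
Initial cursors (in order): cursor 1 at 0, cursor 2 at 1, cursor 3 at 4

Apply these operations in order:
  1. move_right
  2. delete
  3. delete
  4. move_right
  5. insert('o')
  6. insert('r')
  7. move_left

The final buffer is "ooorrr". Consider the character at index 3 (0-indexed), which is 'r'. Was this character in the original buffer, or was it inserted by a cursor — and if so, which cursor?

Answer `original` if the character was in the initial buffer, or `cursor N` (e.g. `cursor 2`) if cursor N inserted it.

Answer: cursor 1

Derivation:
After op 1 (move_right): buffer="kyqo" (len 4), cursors c1@1 c2@2 c3@4, authorship ....
After op 2 (delete): buffer="q" (len 1), cursors c1@0 c2@0 c3@1, authorship .
After op 3 (delete): buffer="" (len 0), cursors c1@0 c2@0 c3@0, authorship 
After op 4 (move_right): buffer="" (len 0), cursors c1@0 c2@0 c3@0, authorship 
After op 5 (insert('o')): buffer="ooo" (len 3), cursors c1@3 c2@3 c3@3, authorship 123
After op 6 (insert('r')): buffer="ooorrr" (len 6), cursors c1@6 c2@6 c3@6, authorship 123123
After op 7 (move_left): buffer="ooorrr" (len 6), cursors c1@5 c2@5 c3@5, authorship 123123
Authorship (.=original, N=cursor N): 1 2 3 1 2 3
Index 3: author = 1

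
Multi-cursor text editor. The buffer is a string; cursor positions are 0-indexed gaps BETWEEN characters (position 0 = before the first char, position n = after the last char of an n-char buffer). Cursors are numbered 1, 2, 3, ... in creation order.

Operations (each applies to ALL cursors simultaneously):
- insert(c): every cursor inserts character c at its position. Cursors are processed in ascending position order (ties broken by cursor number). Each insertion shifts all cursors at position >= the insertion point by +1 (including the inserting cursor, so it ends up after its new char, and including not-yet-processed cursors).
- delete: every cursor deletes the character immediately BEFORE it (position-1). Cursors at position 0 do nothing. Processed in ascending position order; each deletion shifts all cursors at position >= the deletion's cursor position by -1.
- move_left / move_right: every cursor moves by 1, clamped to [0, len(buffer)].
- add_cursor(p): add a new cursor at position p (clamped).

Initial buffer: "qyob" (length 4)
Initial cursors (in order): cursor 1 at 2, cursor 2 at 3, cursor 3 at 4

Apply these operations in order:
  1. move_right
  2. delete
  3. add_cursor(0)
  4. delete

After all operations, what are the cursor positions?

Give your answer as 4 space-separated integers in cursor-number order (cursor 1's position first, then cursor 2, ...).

Answer: 0 0 0 0

Derivation:
After op 1 (move_right): buffer="qyob" (len 4), cursors c1@3 c2@4 c3@4, authorship ....
After op 2 (delete): buffer="q" (len 1), cursors c1@1 c2@1 c3@1, authorship .
After op 3 (add_cursor(0)): buffer="q" (len 1), cursors c4@0 c1@1 c2@1 c3@1, authorship .
After op 4 (delete): buffer="" (len 0), cursors c1@0 c2@0 c3@0 c4@0, authorship 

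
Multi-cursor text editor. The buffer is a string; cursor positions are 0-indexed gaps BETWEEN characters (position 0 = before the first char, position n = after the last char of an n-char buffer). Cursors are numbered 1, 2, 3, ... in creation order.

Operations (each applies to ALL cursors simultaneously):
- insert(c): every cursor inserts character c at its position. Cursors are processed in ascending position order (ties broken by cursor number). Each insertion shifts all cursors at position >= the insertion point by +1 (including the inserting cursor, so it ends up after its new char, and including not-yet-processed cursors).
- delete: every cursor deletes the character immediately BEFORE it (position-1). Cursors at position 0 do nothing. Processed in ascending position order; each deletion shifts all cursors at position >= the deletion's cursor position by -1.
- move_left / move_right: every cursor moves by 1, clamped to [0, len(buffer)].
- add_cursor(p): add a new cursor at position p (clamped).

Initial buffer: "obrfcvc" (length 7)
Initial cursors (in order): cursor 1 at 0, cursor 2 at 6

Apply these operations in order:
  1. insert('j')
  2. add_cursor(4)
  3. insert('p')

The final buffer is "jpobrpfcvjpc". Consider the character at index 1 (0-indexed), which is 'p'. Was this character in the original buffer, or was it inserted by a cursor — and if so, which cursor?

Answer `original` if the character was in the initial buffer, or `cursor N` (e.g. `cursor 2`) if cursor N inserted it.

After op 1 (insert('j')): buffer="jobrfcvjc" (len 9), cursors c1@1 c2@8, authorship 1......2.
After op 2 (add_cursor(4)): buffer="jobrfcvjc" (len 9), cursors c1@1 c3@4 c2@8, authorship 1......2.
After op 3 (insert('p')): buffer="jpobrpfcvjpc" (len 12), cursors c1@2 c3@6 c2@11, authorship 11...3...22.
Authorship (.=original, N=cursor N): 1 1 . . . 3 . . . 2 2 .
Index 1: author = 1

Answer: cursor 1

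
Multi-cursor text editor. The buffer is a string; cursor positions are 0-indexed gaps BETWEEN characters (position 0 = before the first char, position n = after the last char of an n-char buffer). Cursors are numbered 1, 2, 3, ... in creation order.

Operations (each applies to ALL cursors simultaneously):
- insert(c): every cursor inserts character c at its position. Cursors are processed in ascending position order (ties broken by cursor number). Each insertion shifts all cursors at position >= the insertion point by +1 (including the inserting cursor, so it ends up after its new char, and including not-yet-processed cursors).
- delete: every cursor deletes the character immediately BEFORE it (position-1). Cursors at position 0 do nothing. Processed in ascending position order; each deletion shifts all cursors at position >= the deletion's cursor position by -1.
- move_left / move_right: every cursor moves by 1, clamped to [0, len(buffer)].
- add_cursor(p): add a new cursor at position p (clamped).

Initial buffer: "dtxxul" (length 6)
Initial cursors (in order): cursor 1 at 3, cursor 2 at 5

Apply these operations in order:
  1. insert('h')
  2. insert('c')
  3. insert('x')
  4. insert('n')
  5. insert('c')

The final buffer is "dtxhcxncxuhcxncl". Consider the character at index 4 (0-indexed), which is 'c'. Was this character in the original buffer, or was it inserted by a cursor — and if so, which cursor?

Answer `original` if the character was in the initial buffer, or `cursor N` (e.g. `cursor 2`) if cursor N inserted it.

After op 1 (insert('h')): buffer="dtxhxuhl" (len 8), cursors c1@4 c2@7, authorship ...1..2.
After op 2 (insert('c')): buffer="dtxhcxuhcl" (len 10), cursors c1@5 c2@9, authorship ...11..22.
After op 3 (insert('x')): buffer="dtxhcxxuhcxl" (len 12), cursors c1@6 c2@11, authorship ...111..222.
After op 4 (insert('n')): buffer="dtxhcxnxuhcxnl" (len 14), cursors c1@7 c2@13, authorship ...1111..2222.
After op 5 (insert('c')): buffer="dtxhcxncxuhcxncl" (len 16), cursors c1@8 c2@15, authorship ...11111..22222.
Authorship (.=original, N=cursor N): . . . 1 1 1 1 1 . . 2 2 2 2 2 .
Index 4: author = 1

Answer: cursor 1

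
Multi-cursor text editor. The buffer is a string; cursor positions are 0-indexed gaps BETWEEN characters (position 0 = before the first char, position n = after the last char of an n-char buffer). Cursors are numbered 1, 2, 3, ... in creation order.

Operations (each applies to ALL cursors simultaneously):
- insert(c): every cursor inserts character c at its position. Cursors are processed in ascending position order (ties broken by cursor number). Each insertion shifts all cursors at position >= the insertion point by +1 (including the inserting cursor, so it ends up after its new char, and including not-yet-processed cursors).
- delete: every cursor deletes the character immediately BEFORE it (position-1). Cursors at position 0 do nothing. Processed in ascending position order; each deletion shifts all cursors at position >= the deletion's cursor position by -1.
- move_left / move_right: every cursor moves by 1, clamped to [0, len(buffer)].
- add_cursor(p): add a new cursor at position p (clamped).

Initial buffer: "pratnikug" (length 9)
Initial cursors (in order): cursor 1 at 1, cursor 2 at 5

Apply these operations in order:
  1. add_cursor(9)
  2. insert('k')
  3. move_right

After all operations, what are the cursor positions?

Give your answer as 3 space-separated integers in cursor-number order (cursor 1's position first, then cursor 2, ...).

Answer: 3 8 12

Derivation:
After op 1 (add_cursor(9)): buffer="pratnikug" (len 9), cursors c1@1 c2@5 c3@9, authorship .........
After op 2 (insert('k')): buffer="pkratnkikugk" (len 12), cursors c1@2 c2@7 c3@12, authorship .1....2....3
After op 3 (move_right): buffer="pkratnkikugk" (len 12), cursors c1@3 c2@8 c3@12, authorship .1....2....3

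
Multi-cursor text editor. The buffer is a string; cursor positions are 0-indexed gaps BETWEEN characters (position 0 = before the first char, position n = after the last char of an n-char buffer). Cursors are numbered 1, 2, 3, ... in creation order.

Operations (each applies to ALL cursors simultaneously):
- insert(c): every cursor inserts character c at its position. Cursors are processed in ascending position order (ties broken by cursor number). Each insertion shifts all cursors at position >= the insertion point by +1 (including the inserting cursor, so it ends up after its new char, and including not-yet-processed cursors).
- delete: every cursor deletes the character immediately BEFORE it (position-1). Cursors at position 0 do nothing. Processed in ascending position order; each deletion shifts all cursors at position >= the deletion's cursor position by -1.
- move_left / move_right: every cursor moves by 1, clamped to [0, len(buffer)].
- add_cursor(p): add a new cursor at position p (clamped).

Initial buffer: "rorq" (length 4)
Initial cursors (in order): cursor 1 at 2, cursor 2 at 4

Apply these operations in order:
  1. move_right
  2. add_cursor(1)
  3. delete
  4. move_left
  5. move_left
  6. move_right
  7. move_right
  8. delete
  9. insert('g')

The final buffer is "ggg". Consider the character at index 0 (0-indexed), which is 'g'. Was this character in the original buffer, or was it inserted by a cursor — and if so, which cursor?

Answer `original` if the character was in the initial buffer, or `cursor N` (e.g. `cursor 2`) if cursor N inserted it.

Answer: cursor 1

Derivation:
After op 1 (move_right): buffer="rorq" (len 4), cursors c1@3 c2@4, authorship ....
After op 2 (add_cursor(1)): buffer="rorq" (len 4), cursors c3@1 c1@3 c2@4, authorship ....
After op 3 (delete): buffer="o" (len 1), cursors c3@0 c1@1 c2@1, authorship .
After op 4 (move_left): buffer="o" (len 1), cursors c1@0 c2@0 c3@0, authorship .
After op 5 (move_left): buffer="o" (len 1), cursors c1@0 c2@0 c3@0, authorship .
After op 6 (move_right): buffer="o" (len 1), cursors c1@1 c2@1 c3@1, authorship .
After op 7 (move_right): buffer="o" (len 1), cursors c1@1 c2@1 c3@1, authorship .
After op 8 (delete): buffer="" (len 0), cursors c1@0 c2@0 c3@0, authorship 
After op 9 (insert('g')): buffer="ggg" (len 3), cursors c1@3 c2@3 c3@3, authorship 123
Authorship (.=original, N=cursor N): 1 2 3
Index 0: author = 1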